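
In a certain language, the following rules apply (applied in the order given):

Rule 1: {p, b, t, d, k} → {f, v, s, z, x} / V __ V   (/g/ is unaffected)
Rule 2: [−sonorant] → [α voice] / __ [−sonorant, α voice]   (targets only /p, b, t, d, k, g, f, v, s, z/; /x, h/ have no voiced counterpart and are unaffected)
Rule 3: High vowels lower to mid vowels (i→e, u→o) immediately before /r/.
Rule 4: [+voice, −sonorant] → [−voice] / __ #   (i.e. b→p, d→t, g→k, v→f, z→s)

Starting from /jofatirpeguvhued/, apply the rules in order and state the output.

Rule 1 (intervocalic spirantization): /t/ is a stop between vowels /a/ and /i/, so it spirantizes to the fricative [s]. /jofatirpeguvhued/ → jofasirpeguvhued.
Rule 2 (regressive voicing assimilation): /v/ precedes the voiceless obstruent /h/, so it devoices to [f] by assimilation. /jofasirpeguvhued/ → jofasirpegufhued.
Rule 3 (pre-rhotic lowering): /i/ is a high vowel immediately before /r/, so it lowers to [e]. /jofasirpegufhued/ → jofaserpegufhued.
Rule 4 (final devoicing): /d/ is a voiced obstruent in word-final position, so it devoices to [t]. /jofaserpegufhued/ → jofaserpegufhuet.

jofaserpegufhuet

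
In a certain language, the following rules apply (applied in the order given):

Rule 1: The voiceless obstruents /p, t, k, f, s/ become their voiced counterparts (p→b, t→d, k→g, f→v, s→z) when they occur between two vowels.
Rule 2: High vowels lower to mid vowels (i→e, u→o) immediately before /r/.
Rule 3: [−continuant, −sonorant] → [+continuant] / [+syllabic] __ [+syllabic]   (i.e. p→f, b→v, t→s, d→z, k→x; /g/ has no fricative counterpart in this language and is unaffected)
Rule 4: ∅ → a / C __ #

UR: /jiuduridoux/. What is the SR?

jiuzorizouxa

Rule 1 (intervocalic voicing): no segment meets the environment; /jiuduridoux/ is unchanged.
Rule 2 (pre-rhotic lowering): /u/ is a high vowel immediately before /r/, so it lowers to [o]. /jiuduridoux/ → jiudoridoux.
Rule 3 (intervocalic spirantization): /d/ is a stop between vowels /u/ and /o/, so it spirantizes to the fricative [z]. /d/ is a stop between vowels /i/ and /o/, so it spirantizes to the fricative [z]. /jiudoridoux/ → jiuzorizoux.
Rule 4 (final a-epenthesis): the form ends in the consonant /x/, so [a] is inserted word-finally. /jiuzorizoux/ → jiuzorizouxa.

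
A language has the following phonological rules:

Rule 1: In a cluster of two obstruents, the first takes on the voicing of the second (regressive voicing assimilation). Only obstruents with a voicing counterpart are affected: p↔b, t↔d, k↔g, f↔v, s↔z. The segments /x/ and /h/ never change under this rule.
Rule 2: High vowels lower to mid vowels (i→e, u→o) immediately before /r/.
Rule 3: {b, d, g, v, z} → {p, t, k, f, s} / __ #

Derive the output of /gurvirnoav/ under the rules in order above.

Rule 1 (regressive voicing assimilation): no segment meets the environment; /gurvirnoav/ is unchanged.
Rule 2 (pre-rhotic lowering): /u/ is a high vowel immediately before /r/, so it lowers to [o]. /i/ is a high vowel immediately before /r/, so it lowers to [e]. /gurvirnoav/ → gorvernoav.
Rule 3 (final devoicing): /v/ is a voiced obstruent in word-final position, so it devoices to [f]. /gorvernoav/ → gorvernoaf.

gorvernoaf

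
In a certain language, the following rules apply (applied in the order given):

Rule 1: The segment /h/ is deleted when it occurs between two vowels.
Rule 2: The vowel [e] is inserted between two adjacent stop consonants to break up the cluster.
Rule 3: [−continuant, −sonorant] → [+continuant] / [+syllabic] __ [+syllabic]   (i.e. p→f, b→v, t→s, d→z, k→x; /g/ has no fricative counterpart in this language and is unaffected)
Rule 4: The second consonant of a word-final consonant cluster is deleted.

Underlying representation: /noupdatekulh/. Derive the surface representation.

Rule 1 (intervocalic h-deletion): no segment meets the environment; /noupdatekulh/ is unchanged.
Rule 2 (stop-cluster e-epenthesis): /p/ and /d/ form a stop–stop cluster, so [e] is inserted between them. /noupdatekulh/ → noupedatekulh.
Rule 3 (intervocalic spirantization): /p/ is a stop between vowels /u/ and /e/, so it spirantizes to the fricative [f]. /d/ is a stop between vowels /e/ and /a/, so it spirantizes to the fricative [z]. /t/ is a stop between vowels /a/ and /e/, so it spirantizes to the fricative [s]. /k/ is a stop between vowels /e/ and /u/, so it spirantizes to the fricative [x]. /noupedatekulh/ → noufezasexulh.
Rule 4 (final cluster simplification): /h/ is the second consonant of a word-final cluster /lh/, so it deletes. /noufezasexulh/ → noufezasexul.

noufezasexul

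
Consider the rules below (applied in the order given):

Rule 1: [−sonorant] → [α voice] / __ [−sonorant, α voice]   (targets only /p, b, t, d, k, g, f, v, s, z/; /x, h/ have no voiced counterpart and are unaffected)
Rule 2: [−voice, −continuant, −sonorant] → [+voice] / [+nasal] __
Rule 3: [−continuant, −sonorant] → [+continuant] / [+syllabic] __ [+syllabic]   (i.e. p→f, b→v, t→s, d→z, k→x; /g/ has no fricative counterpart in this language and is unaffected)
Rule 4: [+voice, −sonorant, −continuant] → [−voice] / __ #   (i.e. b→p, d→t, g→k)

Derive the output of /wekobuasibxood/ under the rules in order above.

Rule 1 (regressive voicing assimilation): /b/ precedes the voiceless obstruent /x/, so it devoices to [p] by assimilation. /wekobuasibxood/ → wekobuasipxood.
Rule 2 (post-nasal voicing): no segment meets the environment; /wekobuasipxood/ is unchanged.
Rule 3 (intervocalic spirantization): /k/ is a stop between vowels /e/ and /o/, so it spirantizes to the fricative [x]. /b/ is a stop between vowels /o/ and /u/, so it spirantizes to the fricative [v]. /wekobuasipxood/ → wexovuasipxood.
Rule 4 (final devoicing): /d/ is a voiced stop in word-final position, so it devoices to [t]. /wexovuasipxood/ → wexovuasipxoot.

wexovuasipxoot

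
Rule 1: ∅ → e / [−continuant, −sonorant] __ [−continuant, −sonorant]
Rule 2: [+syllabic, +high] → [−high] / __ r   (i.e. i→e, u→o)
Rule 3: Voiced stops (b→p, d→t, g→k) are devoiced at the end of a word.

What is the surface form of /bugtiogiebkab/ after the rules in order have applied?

Rule 1 (stop-cluster e-epenthesis): /g/ and /t/ form a stop–stop cluster, so [e] is inserted between them. /b/ and /k/ form a stop–stop cluster, so [e] is inserted between them. /bugtiogiebkab/ → bugetiogiebekab.
Rule 2 (pre-rhotic lowering): no segment meets the environment; /bugetiogiebekab/ is unchanged.
Rule 3 (final devoicing): /b/ is a voiced stop in word-final position, so it devoices to [p]. /bugetiogiebekab/ → bugetiogiebekap.

bugetiogiebekap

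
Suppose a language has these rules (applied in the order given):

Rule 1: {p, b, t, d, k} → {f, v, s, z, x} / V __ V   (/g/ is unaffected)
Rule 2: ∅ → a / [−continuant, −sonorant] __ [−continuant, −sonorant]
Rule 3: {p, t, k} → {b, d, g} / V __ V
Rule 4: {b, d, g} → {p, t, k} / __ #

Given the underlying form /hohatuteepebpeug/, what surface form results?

Rule 1 (intervocalic spirantization): /t/ is a stop between vowels /a/ and /u/, so it spirantizes to the fricative [s]. /t/ is a stop between vowels /u/ and /e/, so it spirantizes to the fricative [s]. /p/ is a stop between vowels /e/ and /e/, so it spirantizes to the fricative [f]. /hohatuteepebpeug/ → hohasuseefebpeug.
Rule 2 (stop-cluster a-epenthesis): /b/ and /p/ form a stop–stop cluster, so [a] is inserted between them. /hohasuseefebpeug/ → hohasuseefebapeug.
Rule 3 (intervocalic voicing): /p/ is a voiceless stop between vowels /a/ and /e/, so it voices to [b]. /hohasuseefebapeug/ → hohasuseefebabeug.
Rule 4 (final devoicing): /g/ is a voiced stop in word-final position, so it devoices to [k]. /hohasuseefebabeug/ → hohasuseefebabeuk.

hohasuseefebabeuk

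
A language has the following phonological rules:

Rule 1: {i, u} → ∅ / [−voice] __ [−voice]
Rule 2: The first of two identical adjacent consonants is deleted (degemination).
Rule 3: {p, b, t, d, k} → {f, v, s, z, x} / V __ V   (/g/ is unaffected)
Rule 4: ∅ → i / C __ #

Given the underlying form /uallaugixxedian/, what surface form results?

ualaugixeziani

Rule 1 (high vowel syncope): no segment meets the environment; /uallaugixxedian/ is unchanged.
Rule 2 (degemination): /ll/ is a geminate; the first /l/ deletes. /xx/ is a geminate; the first /x/ deletes. /uallaugixxedian/ → ualaugixedian.
Rule 3 (intervocalic spirantization): /d/ is a stop between vowels /e/ and /i/, so it spirantizes to the fricative [z]. /ualaugixedian/ → ualaugixezian.
Rule 4 (final i-epenthesis): the form ends in the consonant /n/, so [i] is inserted word-finally. /ualaugixezian/ → ualaugixeziani.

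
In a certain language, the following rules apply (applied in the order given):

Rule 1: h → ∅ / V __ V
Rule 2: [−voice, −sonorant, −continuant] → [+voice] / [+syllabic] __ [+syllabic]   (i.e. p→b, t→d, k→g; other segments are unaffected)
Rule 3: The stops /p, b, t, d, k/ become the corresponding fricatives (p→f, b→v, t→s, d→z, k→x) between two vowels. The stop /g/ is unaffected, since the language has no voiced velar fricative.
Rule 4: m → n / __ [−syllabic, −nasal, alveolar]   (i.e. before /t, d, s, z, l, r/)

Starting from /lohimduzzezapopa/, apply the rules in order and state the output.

loinduzzezavova

Rule 1 (intervocalic h-deletion): /h/ occurs between vowels /o/ and /i/, so it deletes. /lohimduzzezapopa/ → loimduzzezapopa.
Rule 2 (intervocalic voicing): /p/ is a voiceless stop between vowels /a/ and /o/, so it voices to [b]. /p/ is a voiceless stop between vowels /o/ and /a/, so it voices to [b]. /loimduzzezapopa/ → loimduzzezaboba.
Rule 3 (intervocalic spirantization): /b/ is a stop between vowels /a/ and /o/, so it spirantizes to the fricative [v]. /b/ is a stop between vowels /o/ and /a/, so it spirantizes to the fricative [v]. /loimduzzezaboba/ → loimduzzezavova.
Rule 4 (nasal place assimilation): /m/ precedes the alveolar consonant /d/, so it assimilates in place to [n]. /loimduzzezavova/ → loinduzzezavova.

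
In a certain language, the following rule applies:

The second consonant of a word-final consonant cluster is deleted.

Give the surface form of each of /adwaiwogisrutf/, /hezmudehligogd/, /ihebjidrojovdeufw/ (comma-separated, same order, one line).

adwaiwogisrut, hezmudehligog, ihebjidrojovdeuf

/adwaiwogisrutf/: /f/ is the second consonant of a word-final cluster /tf/, so it deletes. → [adwaiwogisrut].
/hezmudehligogd/: /d/ is the second consonant of a word-final cluster /gd/, so it deletes. → [hezmudehligog].
/ihebjidrojovdeufw/: /w/ is the second consonant of a word-final cluster /fw/, so it deletes. → [ihebjidrojovdeuf].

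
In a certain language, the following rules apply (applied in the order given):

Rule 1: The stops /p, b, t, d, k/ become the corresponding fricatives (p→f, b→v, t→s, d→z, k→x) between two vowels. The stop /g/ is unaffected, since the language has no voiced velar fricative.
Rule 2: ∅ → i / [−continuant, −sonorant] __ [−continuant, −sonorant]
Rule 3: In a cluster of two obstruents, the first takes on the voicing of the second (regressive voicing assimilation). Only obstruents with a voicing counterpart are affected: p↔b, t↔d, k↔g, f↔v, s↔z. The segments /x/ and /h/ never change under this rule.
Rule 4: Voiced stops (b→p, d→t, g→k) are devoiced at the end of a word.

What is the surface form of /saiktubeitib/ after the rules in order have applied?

Rule 1 (intervocalic spirantization): /b/ is a stop between vowels /u/ and /e/, so it spirantizes to the fricative [v]. /t/ is a stop between vowels /i/ and /i/, so it spirantizes to the fricative [s]. /saiktubeitib/ → saiktuveisib.
Rule 2 (stop-cluster i-epenthesis): /k/ and /t/ form a stop–stop cluster, so [i] is inserted between them. /saiktuveisib/ → saikituveisib.
Rule 3 (regressive voicing assimilation): no segment meets the environment; /saikituveisib/ is unchanged.
Rule 4 (final devoicing): /b/ is a voiced stop in word-final position, so it devoices to [p]. /saikituveisib/ → saikituveisip.

saikituveisip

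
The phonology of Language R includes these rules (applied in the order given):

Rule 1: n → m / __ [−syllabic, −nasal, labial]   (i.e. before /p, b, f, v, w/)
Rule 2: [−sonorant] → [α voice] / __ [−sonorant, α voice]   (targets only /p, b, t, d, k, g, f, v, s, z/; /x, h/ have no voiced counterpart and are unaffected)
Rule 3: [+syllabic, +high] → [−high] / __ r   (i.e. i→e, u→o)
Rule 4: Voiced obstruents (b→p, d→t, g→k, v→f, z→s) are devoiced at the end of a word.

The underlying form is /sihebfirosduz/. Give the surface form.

sihepferozdus

Rule 1 (nasal place assimilation): no segment meets the environment; /sihebfirosduz/ is unchanged.
Rule 2 (regressive voicing assimilation): /b/ precedes the voiceless obstruent /f/, so it devoices to [p] by assimilation. /s/ precedes the voiced obstruent /d/, so it voices to [z] by assimilation. /sihebfirosduz/ → sihepfirozduz.
Rule 3 (pre-rhotic lowering): /i/ is a high vowel immediately before /r/, so it lowers to [e]. /sihepfirozduz/ → sihepferozduz.
Rule 4 (final devoicing): /z/ is a voiced obstruent in word-final position, so it devoices to [s]. /sihepferozduz/ → sihepferozdus.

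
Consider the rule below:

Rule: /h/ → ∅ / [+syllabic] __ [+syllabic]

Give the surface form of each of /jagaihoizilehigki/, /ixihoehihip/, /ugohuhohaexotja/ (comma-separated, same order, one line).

/jagaihoizilehigki/: /h/ occurs between vowels /i/ and /o/, so it deletes. /h/ occurs between vowels /e/ and /i/, so it deletes. → [jagaioizileigki].
/ixihoehihip/: /h/ occurs between vowels /i/ and /o/, so it deletes. /h/ occurs between vowels /e/ and /i/, so it deletes. /h/ occurs between vowels /i/ and /i/, so it deletes. → [ixioeiip].
/ugohuhohaexotja/: /h/ occurs between vowels /o/ and /u/, so it deletes. /h/ occurs between vowels /u/ and /o/, so it deletes. /h/ occurs between vowels /o/ and /a/, so it deletes. → [ugouoaexotja].

jagaioizileigki, ixioeiip, ugouoaexotja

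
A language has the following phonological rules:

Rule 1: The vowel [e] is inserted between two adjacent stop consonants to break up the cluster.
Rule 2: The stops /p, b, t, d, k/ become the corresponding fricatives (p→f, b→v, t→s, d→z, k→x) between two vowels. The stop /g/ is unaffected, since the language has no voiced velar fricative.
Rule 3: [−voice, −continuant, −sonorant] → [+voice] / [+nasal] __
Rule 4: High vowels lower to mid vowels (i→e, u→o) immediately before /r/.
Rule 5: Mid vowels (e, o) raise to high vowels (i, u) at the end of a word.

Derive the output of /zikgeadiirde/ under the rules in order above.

Rule 1 (stop-cluster e-epenthesis): /k/ and /g/ form a stop–stop cluster, so [e] is inserted between them. /zikgeadiirde/ → zikegeadiirde.
Rule 2 (intervocalic spirantization): /k/ is a stop between vowels /i/ and /e/, so it spirantizes to the fricative [x]. /d/ is a stop between vowels /a/ and /i/, so it spirantizes to the fricative [z]. /zikegeadiirde/ → zixegeaziirde.
Rule 3 (post-nasal voicing): no segment meets the environment; /zixegeaziirde/ is unchanged.
Rule 4 (pre-rhotic lowering): /i/ is a high vowel immediately before /r/, so it lowers to [e]. /zixegeaziirde/ → zixegeazierde.
Rule 5 (final vowel raising): /e/ is a mid vowel in word-final position, so it raises to [i]. /zixegeazierde/ → zixegeazierdi.

zixegeazierdi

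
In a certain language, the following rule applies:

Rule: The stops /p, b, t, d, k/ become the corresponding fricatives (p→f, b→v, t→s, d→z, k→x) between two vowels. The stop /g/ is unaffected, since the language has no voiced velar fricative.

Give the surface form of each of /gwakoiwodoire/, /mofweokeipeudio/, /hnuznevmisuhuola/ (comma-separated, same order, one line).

/gwakoiwodoire/: /k/ is a stop between vowels /a/ and /o/, so it spirantizes to the fricative [x]. /d/ is a stop between vowels /o/ and /o/, so it spirantizes to the fricative [z]. → [gwaxoiwozoire].
/mofweokeipeudio/: /k/ is a stop between vowels /o/ and /e/, so it spirantizes to the fricative [x]. /p/ is a stop between vowels /i/ and /e/, so it spirantizes to the fricative [f]. /d/ is a stop between vowels /u/ and /i/, so it spirantizes to the fricative [z]. → [mofweoxeifeuzio].
/hnuznevmisuhuola/: the rule's environment is not met; surfaces unchanged as [hnuznevmisuhuola].

gwaxoiwozoire, mofweoxeifeuzio, hnuznevmisuhuola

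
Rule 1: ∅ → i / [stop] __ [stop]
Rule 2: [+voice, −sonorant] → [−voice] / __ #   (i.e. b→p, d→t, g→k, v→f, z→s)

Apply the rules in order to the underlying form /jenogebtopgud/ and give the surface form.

jenogebitopigut

Rule 1 (stop-cluster i-epenthesis): /b/ and /t/ form a stop–stop cluster, so [i] is inserted between them. /p/ and /g/ form a stop–stop cluster, so [i] is inserted between them. /jenogebtopgud/ → jenogebitopigud.
Rule 2 (final devoicing): /d/ is a voiced obstruent in word-final position, so it devoices to [t]. /jenogebitopigud/ → jenogebitopigut.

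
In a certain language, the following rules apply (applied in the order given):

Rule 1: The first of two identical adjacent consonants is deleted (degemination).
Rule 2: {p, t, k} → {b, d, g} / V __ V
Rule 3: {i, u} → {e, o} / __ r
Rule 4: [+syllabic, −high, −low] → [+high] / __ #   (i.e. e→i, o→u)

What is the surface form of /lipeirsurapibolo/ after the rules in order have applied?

Rule 1 (degemination): no segment meets the environment; /lipeirsurapibolo/ is unchanged.
Rule 2 (intervocalic voicing): /p/ is a voiceless stop between vowels /i/ and /e/, so it voices to [b]. /p/ is a voiceless stop between vowels /a/ and /i/, so it voices to [b]. /lipeirsurapibolo/ → libeirsurabibolo.
Rule 3 (pre-rhotic lowering): /i/ is a high vowel immediately before /r/, so it lowers to [e]. /u/ is a high vowel immediately before /r/, so it lowers to [o]. /libeirsurabibolo/ → libeersorabibolo.
Rule 4 (final vowel raising): /o/ is a mid vowel in word-final position, so it raises to [u]. /libeersorabibolo/ → libeersorabibolu.

libeersorabibolu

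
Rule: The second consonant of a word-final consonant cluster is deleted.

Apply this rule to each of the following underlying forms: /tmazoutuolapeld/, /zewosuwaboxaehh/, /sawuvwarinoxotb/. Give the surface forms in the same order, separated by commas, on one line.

/tmazoutuolapeld/: /d/ is the second consonant of a word-final cluster /ld/, so it deletes. → [tmazoutuolapel].
/zewosuwaboxaehh/: /h/ is the second consonant of a word-final cluster /hh/, so it deletes. → [zewosuwaboxaeh].
/sawuvwarinoxotb/: /b/ is the second consonant of a word-final cluster /tb/, so it deletes. → [sawuvwarinoxot].

tmazoutuolapel, zewosuwaboxaeh, sawuvwarinoxot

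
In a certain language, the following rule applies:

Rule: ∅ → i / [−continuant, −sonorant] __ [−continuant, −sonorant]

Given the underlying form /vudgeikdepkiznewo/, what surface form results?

vudigeikidepikiznewo

/d/ and /g/ form a stop–stop cluster, so [i] is inserted between them.
/k/ and /d/ form a stop–stop cluster, so [i] is inserted between them.
/p/ and /k/ form a stop–stop cluster, so [i] is inserted between them.
Surface form: [vudigeikidepikiznewo].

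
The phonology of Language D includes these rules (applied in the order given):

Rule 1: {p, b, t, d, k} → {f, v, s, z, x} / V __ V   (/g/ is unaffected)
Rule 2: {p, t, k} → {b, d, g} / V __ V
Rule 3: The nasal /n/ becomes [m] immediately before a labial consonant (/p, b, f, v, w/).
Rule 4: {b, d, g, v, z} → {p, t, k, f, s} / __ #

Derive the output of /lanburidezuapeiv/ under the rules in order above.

lamburizezuafeif

Rule 1 (intervocalic spirantization): /d/ is a stop between vowels /i/ and /e/, so it spirantizes to the fricative [z]. /p/ is a stop between vowels /a/ and /e/, so it spirantizes to the fricative [f]. /lanburidezuapeiv/ → lanburizezuafeiv.
Rule 2 (intervocalic voicing): no segment meets the environment; /lanburizezuafeiv/ is unchanged.
Rule 3 (nasal place assimilation): /n/ precedes the labial consonant /b/, so it assimilates in place to [m]. /lanburizezuafeiv/ → lamburizezuafeiv.
Rule 4 (final devoicing): /v/ is a voiced obstruent in word-final position, so it devoices to [f]. /lamburizezuafeiv/ → lamburizezuafeif.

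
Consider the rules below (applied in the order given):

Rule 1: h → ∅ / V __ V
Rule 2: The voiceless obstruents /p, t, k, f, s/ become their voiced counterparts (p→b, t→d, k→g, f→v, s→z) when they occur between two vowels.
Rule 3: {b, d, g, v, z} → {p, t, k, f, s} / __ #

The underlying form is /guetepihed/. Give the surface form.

guedebiet

Rule 1 (intervocalic h-deletion): /h/ occurs between vowels /i/ and /e/, so it deletes. /guetepihed/ → guetepied.
Rule 2 (intervocalic voicing): /t/ is a voiceless obstruent between vowels /e/ and /e/, so it voices to [d]. /p/ is a voiceless obstruent between vowels /e/ and /i/, so it voices to [b]. /guetepied/ → guedebied.
Rule 3 (final devoicing): /d/ is a voiced obstruent in word-final position, so it devoices to [t]. /guedebied/ → guedebiet.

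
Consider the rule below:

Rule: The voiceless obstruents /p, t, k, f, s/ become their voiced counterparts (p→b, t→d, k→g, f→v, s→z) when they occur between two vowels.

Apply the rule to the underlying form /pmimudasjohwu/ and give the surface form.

pmimudasjohwu

No segment of /pmimudasjohwu/ meets the structural description of the rule, so the form surfaces unchanged.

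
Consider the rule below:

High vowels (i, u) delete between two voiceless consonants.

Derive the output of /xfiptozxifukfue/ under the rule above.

xfptozxfkfue

/i/ is a high vowel flanked by voiceless consonants /f/ and /p/, so it deletes.
/i/ is a high vowel flanked by voiceless consonants /x/ and /f/, so it deletes.
/u/ is a high vowel flanked by voiceless consonants /f/ and /k/, so it deletes.
Surface form: [xfptozxfkfue].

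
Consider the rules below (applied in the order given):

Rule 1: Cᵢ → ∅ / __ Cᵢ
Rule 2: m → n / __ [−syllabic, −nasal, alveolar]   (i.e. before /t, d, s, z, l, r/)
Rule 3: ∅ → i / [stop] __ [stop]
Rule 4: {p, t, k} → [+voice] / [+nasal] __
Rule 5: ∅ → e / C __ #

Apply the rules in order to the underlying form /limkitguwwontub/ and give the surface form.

Rule 1 (degemination): /ww/ is a geminate; the first /w/ deletes. /limkitguwwontub/ → limkitguwontub.
Rule 2 (nasal place assimilation): no segment meets the environment; /limkitguwontub/ is unchanged.
Rule 3 (stop-cluster i-epenthesis): /t/ and /g/ form a stop–stop cluster, so [i] is inserted between them. /limkitguwontub/ → limkitiguwontub.
Rule 4 (post-nasal voicing): /k/ is a voiceless stop immediately after the nasal /m/, so it voices to [g]. /t/ is a voiceless stop immediately after the nasal /n/, so it voices to [d]. /limkitiguwontub/ → limgitiguwondub.
Rule 5 (final e-epenthesis): the form ends in the consonant /b/, so [e] is inserted word-finally. /limgitiguwondub/ → limgitiguwondube.

limgitiguwondube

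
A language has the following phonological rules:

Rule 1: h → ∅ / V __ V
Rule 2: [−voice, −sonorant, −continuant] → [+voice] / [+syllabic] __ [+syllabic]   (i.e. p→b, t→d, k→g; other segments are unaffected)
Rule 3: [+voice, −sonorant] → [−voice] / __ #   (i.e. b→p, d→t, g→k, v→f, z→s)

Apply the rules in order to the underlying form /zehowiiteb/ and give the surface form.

Rule 1 (intervocalic h-deletion): /h/ occurs between vowels /e/ and /o/, so it deletes. /zehowiiteb/ → zeowiiteb.
Rule 2 (intervocalic voicing): /t/ is a voiceless stop between vowels /i/ and /e/, so it voices to [d]. /zeowiiteb/ → zeowiideb.
Rule 3 (final devoicing): /b/ is a voiced obstruent in word-final position, so it devoices to [p]. /zeowiideb/ → zeowiidep.

zeowiidep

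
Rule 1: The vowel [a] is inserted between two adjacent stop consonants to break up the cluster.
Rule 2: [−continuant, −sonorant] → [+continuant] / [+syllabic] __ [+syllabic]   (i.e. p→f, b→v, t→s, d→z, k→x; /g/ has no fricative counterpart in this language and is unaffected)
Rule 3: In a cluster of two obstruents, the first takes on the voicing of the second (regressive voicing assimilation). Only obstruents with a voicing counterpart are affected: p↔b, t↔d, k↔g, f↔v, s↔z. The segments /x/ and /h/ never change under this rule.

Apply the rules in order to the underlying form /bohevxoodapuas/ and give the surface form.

bohefxoozafuas

Rule 1 (stop-cluster a-epenthesis): no segment meets the environment; /bohevxoodapuas/ is unchanged.
Rule 2 (intervocalic spirantization): /d/ is a stop between vowels /o/ and /a/, so it spirantizes to the fricative [z]. /p/ is a stop between vowels /a/ and /u/, so it spirantizes to the fricative [f]. /bohevxoodapuas/ → bohevxoozafuas.
Rule 3 (regressive voicing assimilation): /v/ precedes the voiceless obstruent /x/, so it devoices to [f] by assimilation. /bohevxoozafuas/ → bohefxoozafuas.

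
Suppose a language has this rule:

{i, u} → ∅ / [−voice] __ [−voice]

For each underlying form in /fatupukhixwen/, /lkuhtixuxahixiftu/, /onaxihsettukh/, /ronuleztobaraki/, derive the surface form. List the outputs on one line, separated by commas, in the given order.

fatpkhxwen, lkhtxxahxftu, onaxhsettkh, ronuleztobaraki

/fatupukhixwen/: /u/ is a high vowel flanked by voiceless consonants /t/ and /p/, so it deletes. /u/ is a high vowel flanked by voiceless consonants /p/ and /k/, so it deletes. /i/ is a high vowel flanked by voiceless consonants /h/ and /x/, so it deletes. → [fatpkhxwen].
/lkuhtixuxahixiftu/: /u/ is a high vowel flanked by voiceless consonants /k/ and /h/, so it deletes. /i/ is a high vowel flanked by voiceless consonants /t/ and /x/, so it deletes. /u/ is a high vowel flanked by voiceless consonants /x/ and /x/, so it deletes. /i/ is a high vowel flanked by voiceless consonants /h/ and /x/, so it deletes. /i/ is a high vowel flanked by voiceless consonants /x/ and /f/, so it deletes. → [lkhtxxahxftu].
/onaxihsettukh/: /i/ is a high vowel flanked by voiceless consonants /x/ and /h/, so it deletes. /u/ is a high vowel flanked by voiceless consonants /t/ and /k/, so it deletes. → [onaxhsettkh].
/ronuleztobaraki/: the rule's environment is not met; surfaces unchanged as [ronuleztobaraki].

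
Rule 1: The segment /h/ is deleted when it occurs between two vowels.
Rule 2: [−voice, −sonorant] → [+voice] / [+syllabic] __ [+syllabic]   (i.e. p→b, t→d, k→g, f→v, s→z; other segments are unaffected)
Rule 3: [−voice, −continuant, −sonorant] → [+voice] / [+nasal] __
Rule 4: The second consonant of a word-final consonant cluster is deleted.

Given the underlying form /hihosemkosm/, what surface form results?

Rule 1 (intervocalic h-deletion): /h/ occurs between vowels /i/ and /o/, so it deletes. /hihosemkosm/ → hiosemkosm.
Rule 2 (intervocalic voicing): /s/ is a voiceless obstruent between vowels /o/ and /e/, so it voices to [z]. /hiosemkosm/ → hiozemkosm.
Rule 3 (post-nasal voicing): /k/ is a voiceless stop immediately after the nasal /m/, so it voices to [g]. /hiozemkosm/ → hiozemgosm.
Rule 4 (final cluster simplification): /m/ is the second consonant of a word-final cluster /sm/, so it deletes. /hiozemgosm/ → hiozemgos.

hiozemgos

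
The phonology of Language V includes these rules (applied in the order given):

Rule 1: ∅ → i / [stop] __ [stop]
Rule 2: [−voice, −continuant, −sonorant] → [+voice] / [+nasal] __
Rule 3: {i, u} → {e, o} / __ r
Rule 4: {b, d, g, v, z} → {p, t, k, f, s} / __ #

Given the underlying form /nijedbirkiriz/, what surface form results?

Rule 1 (stop-cluster i-epenthesis): /d/ and /b/ form a stop–stop cluster, so [i] is inserted between them. /nijedbirkiriz/ → nijedibirkiriz.
Rule 2 (post-nasal voicing): no segment meets the environment; /nijedibirkiriz/ is unchanged.
Rule 3 (pre-rhotic lowering): /i/ is a high vowel immediately before /r/, so it lowers to [e]. /i/ is a high vowel immediately before /r/, so it lowers to [e]. /nijedibirkiriz/ → nijediberkeriz.
Rule 4 (final devoicing): /z/ is a voiced obstruent in word-final position, so it devoices to [s]. /nijediberkeriz/ → nijediberkeris.

nijediberkeris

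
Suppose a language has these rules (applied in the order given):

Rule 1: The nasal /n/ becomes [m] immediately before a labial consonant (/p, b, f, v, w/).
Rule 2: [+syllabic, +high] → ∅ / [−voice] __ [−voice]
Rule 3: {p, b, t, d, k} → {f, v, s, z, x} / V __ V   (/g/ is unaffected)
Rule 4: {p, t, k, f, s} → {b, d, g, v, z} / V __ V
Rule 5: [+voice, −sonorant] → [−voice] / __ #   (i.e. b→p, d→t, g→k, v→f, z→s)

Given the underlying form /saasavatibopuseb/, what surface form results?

Rule 1 (nasal place assimilation): no segment meets the environment; /saasavatibopuseb/ is unchanged.
Rule 2 (high vowel syncope): /u/ is a high vowel flanked by voiceless consonants /p/ and /s/, so it deletes. /saasavatibopuseb/ → saasavatibopseb.
Rule 3 (intervocalic spirantization): /t/ is a stop between vowels /a/ and /i/, so it spirantizes to the fricative [s]. /b/ is a stop between vowels /i/ and /o/, so it spirantizes to the fricative [v]. /saasavatibopseb/ → saasavasivopseb.
Rule 4 (intervocalic voicing): /s/ is a voiceless obstruent between vowels /a/ and /a/, so it voices to [z]. /s/ is a voiceless obstruent between vowels /a/ and /i/, so it voices to [z]. /saasavasivopseb/ → saazavazivopseb.
Rule 5 (final devoicing): /b/ is a voiced obstruent in word-final position, so it devoices to [p]. /saazavazivopseb/ → saazavazivopsep.

saazavazivopsep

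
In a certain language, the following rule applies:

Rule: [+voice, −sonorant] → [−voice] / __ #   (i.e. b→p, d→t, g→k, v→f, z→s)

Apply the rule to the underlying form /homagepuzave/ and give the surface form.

No segment of /homagepuzave/ meets the structural description of the rule, so the form surfaces unchanged.

homagepuzave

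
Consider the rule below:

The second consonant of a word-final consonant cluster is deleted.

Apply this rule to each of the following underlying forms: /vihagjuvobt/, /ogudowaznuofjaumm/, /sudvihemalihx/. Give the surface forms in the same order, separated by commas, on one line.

/vihagjuvobt/: /t/ is the second consonant of a word-final cluster /bt/, so it deletes. → [vihagjuvob].
/ogudowaznuofjaumm/: /m/ is the second consonant of a word-final cluster /mm/, so it deletes. → [ogudowaznuofjaum].
/sudvihemalihx/: /x/ is the second consonant of a word-final cluster /hx/, so it deletes. → [sudvihemalih].

vihagjuvob, ogudowaznuofjaum, sudvihemalih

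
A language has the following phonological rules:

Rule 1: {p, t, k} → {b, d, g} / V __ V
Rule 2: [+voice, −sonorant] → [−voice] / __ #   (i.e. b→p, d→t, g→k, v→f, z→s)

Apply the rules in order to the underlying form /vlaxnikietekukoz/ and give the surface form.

Rule 1 (intervocalic voicing): /k/ is a voiceless stop between vowels /i/ and /i/, so it voices to [g]. /t/ is a voiceless stop between vowels /e/ and /e/, so it voices to [d]. /k/ is a voiceless stop between vowels /e/ and /u/, so it voices to [g]. /k/ is a voiceless stop between vowels /u/ and /o/, so it voices to [g]. /vlaxnikietekukoz/ → vlaxnigiedegugoz.
Rule 2 (final devoicing): /z/ is a voiced obstruent in word-final position, so it devoices to [s]. /vlaxnigiedegugoz/ → vlaxnigiedegugos.

vlaxnigiedegugos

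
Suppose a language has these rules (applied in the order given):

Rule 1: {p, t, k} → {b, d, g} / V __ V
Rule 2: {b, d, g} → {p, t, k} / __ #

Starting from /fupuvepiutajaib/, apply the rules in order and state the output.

Rule 1 (intervocalic voicing): /p/ is a voiceless stop between vowels /u/ and /u/, so it voices to [b]. /p/ is a voiceless stop between vowels /e/ and /i/, so it voices to [b]. /t/ is a voiceless stop between vowels /u/ and /a/, so it voices to [d]. /fupuvepiutajaib/ → fubuvebiudajaib.
Rule 2 (final devoicing): /b/ is a voiced stop in word-final position, so it devoices to [p]. /fubuvebiudajaib/ → fubuvebiudajaip.

fubuvebiudajaip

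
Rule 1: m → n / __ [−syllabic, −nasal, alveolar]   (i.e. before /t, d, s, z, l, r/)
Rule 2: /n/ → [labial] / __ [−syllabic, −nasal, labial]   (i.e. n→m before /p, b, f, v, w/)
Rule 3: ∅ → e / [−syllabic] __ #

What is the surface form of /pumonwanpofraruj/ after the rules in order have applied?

pumomwampofraruje

Rule 1 (nasal place assimilation): no segment meets the environment; /pumonwanpofraruj/ is unchanged.
Rule 2 (nasal place assimilation): /n/ precedes the labial consonant /w/, so it assimilates in place to [m]. /n/ precedes the labial consonant /p/, so it assimilates in place to [m]. /pumonwanpofraruj/ → pumomwampofraruj.
Rule 3 (final e-epenthesis): the form ends in the consonant /j/, so [e] is inserted word-finally. /pumomwampofraruj/ → pumomwampofraruje.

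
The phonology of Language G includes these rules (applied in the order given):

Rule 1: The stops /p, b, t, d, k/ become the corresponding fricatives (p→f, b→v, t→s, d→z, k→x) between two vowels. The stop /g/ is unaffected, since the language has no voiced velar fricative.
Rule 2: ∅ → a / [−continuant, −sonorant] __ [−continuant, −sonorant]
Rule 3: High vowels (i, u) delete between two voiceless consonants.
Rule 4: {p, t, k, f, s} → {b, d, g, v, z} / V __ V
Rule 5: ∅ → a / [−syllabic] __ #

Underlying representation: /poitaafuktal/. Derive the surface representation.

poizaafkadala

Rule 1 (intervocalic spirantization): /t/ is a stop between vowels /i/ and /a/, so it spirantizes to the fricative [s]. /poitaafuktal/ → poisaafuktal.
Rule 2 (stop-cluster a-epenthesis): /k/ and /t/ form a stop–stop cluster, so [a] is inserted between them. /poisaafuktal/ → poisaafukatal.
Rule 3 (high vowel syncope): /u/ is a high vowel flanked by voiceless consonants /f/ and /k/, so it deletes. /poisaafukatal/ → poisaafkatal.
Rule 4 (intervocalic voicing): /s/ is a voiceless obstruent between vowels /i/ and /a/, so it voices to [z]. /t/ is a voiceless obstruent between vowels /a/ and /a/, so it voices to [d]. /poisaafkatal/ → poizaafkadal.
Rule 5 (final a-epenthesis): the form ends in the consonant /l/, so [a] is inserted word-finally. /poizaafkadal/ → poizaafkadala.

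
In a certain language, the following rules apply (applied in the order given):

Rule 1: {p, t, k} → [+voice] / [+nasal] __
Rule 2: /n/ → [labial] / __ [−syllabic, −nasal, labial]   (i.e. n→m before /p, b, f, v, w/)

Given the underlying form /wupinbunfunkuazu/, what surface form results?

wupimbumfunguazu

Rule 1 (post-nasal voicing): /k/ is a voiceless stop immediately after the nasal /n/, so it voices to [g]. /wupinbunfunkuazu/ → wupinbunfunguazu.
Rule 2 (nasal place assimilation): /n/ precedes the labial consonant /b/, so it assimilates in place to [m]. /n/ precedes the labial consonant /f/, so it assimilates in place to [m]. /wupinbunfunguazu/ → wupimbumfunguazu.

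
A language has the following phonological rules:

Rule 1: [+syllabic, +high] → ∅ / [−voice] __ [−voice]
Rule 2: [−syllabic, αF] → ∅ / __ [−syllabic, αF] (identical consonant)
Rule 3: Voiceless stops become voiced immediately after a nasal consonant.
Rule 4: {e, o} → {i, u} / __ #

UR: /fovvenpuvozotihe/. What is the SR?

Rule 1 (high vowel syncope): /i/ is a high vowel flanked by voiceless consonants /t/ and /h/, so it deletes. /fovvenpuvozotihe/ → fovvenpuvozothe.
Rule 2 (degemination): /vv/ is a geminate; the first /v/ deletes. /fovvenpuvozothe/ → fovenpuvozothe.
Rule 3 (post-nasal voicing): /p/ is a voiceless stop immediately after the nasal /n/, so it voices to [b]. /fovenpuvozothe/ → fovenbuvozothe.
Rule 4 (final vowel raising): /e/ is a mid vowel in word-final position, so it raises to [i]. /fovenbuvozothe/ → fovenbuvozothi.

fovenbuvozothi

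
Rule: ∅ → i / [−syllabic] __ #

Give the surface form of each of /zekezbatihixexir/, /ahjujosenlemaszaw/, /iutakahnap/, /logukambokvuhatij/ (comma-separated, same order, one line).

zekezbatihixexiri, ahjujosenlemaszawi, iutakahnapi, logukambokvuhatiji

/zekezbatihixexir/: the form ends in the consonant /r/, so [i] is inserted word-finally. → [zekezbatihixexiri].
/ahjujosenlemaszaw/: the form ends in the consonant /w/, so [i] is inserted word-finally. → [ahjujosenlemaszawi].
/iutakahnap/: the form ends in the consonant /p/, so [i] is inserted word-finally. → [iutakahnapi].
/logukambokvuhatij/: the form ends in the consonant /j/, so [i] is inserted word-finally. → [logukambokvuhatiji].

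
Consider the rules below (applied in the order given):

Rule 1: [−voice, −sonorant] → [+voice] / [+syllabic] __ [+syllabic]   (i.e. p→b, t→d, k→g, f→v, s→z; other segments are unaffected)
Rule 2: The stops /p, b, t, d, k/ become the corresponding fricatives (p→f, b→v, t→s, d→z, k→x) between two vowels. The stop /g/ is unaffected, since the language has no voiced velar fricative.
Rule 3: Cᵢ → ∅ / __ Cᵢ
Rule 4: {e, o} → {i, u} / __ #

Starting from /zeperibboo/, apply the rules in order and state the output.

zeveribou

Rule 1 (intervocalic voicing): /p/ is a voiceless obstruent between vowels /e/ and /e/, so it voices to [b]. /zeperibboo/ → zeberibboo.
Rule 2 (intervocalic spirantization): /b/ is a stop between vowels /e/ and /e/, so it spirantizes to the fricative [v]. /zeberibboo/ → zeveribboo.
Rule 3 (degemination): /bb/ is a geminate; the first /b/ deletes. /zeveribboo/ → zeveriboo.
Rule 4 (final vowel raising): /o/ is a mid vowel in word-final position, so it raises to [u]. /zeveriboo/ → zeveribou.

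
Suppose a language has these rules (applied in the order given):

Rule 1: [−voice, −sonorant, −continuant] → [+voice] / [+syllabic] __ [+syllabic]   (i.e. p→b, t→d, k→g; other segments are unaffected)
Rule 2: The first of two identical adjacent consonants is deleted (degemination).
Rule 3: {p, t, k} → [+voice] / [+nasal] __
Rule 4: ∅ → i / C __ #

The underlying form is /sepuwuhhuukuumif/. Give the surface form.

sebuwuhuuguumifi

Rule 1 (intervocalic voicing): /p/ is a voiceless stop between vowels /e/ and /u/, so it voices to [b]. /k/ is a voiceless stop between vowels /u/ and /u/, so it voices to [g]. /sepuwuhhuukuumif/ → sebuwuhhuuguumif.
Rule 2 (degemination): /hh/ is a geminate; the first /h/ deletes. /sebuwuhhuuguumif/ → sebuwuhuuguumif.
Rule 3 (post-nasal voicing): no segment meets the environment; /sebuwuhuuguumif/ is unchanged.
Rule 4 (final i-epenthesis): the form ends in the consonant /f/, so [i] is inserted word-finally. /sebuwuhuuguumif/ → sebuwuhuuguumifi.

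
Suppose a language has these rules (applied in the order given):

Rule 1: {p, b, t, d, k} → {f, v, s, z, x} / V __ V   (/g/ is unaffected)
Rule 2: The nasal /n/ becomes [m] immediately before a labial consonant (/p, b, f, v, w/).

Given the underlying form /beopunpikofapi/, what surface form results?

Rule 1 (intervocalic spirantization): /p/ is a stop between vowels /o/ and /u/, so it spirantizes to the fricative [f]. /k/ is a stop between vowels /i/ and /o/, so it spirantizes to the fricative [x]. /p/ is a stop between vowels /a/ and /i/, so it spirantizes to the fricative [f]. /beopunpikofapi/ → beofunpixofafi.
Rule 2 (nasal place assimilation): /n/ precedes the labial consonant /p/, so it assimilates in place to [m]. /beofunpixofafi/ → beofumpixofafi.

beofumpixofafi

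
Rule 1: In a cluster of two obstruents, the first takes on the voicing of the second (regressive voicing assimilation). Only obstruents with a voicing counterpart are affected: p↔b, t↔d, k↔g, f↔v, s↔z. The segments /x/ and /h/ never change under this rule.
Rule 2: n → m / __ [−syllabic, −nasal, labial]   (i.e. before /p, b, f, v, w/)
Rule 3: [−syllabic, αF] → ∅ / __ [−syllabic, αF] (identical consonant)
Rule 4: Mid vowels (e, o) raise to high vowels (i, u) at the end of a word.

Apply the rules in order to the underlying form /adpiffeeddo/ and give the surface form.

Rule 1 (regressive voicing assimilation): /d/ precedes the voiceless obstruent /p/, so it devoices to [t] by assimilation. /adpiffeeddo/ → atpiffeeddo.
Rule 2 (nasal place assimilation): no segment meets the environment; /atpiffeeddo/ is unchanged.
Rule 3 (degemination): /ff/ is a geminate; the first /f/ deletes. /dd/ is a geminate; the first /d/ deletes. /atpiffeeddo/ → atpifeedo.
Rule 4 (final vowel raising): /o/ is a mid vowel in word-final position, so it raises to [u]. /atpifeedo/ → atpifeedu.

atpifeedu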